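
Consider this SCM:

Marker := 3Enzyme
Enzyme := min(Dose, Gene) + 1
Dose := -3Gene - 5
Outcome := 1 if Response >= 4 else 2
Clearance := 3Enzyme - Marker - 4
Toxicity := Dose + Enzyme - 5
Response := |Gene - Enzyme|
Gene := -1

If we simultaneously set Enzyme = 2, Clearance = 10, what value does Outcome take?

2

Under do(Enzyme = 2, Clearance = 10), each intervened variable's structural equation is replaced by its fixed value.
Response = |Gene - Enzyme|  [with Gene=-1, Enzyme=2]  = 3
Outcome = 1 if Response >= 4 else 2  [with Response=3]  = 2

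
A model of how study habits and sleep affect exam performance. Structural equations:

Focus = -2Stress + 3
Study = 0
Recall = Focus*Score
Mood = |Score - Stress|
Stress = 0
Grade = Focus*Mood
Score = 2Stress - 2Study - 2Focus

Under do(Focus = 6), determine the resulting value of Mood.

12

do(Focus=6) replaces the equation Focus = -2Stress + 3 with the constant Focus = 6.
Score = 2Stress - 2Study - 2Focus  [with Stress=0, Study=0, Focus=6]  = -12
Mood = |Score - Stress|  [with Score=-12, Stress=0]  = 12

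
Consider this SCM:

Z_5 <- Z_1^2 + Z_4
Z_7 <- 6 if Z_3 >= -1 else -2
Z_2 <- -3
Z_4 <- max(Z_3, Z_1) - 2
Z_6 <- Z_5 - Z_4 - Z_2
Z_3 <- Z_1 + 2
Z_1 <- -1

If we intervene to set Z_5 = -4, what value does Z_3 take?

1

do(Z_5=-4) replaces the equation Z_5 <- Z_1^2 + Z_4 with the constant Z_5 = -4.
Z_3 is not downstream of the intervention, so its value is determined by the original equations.
Z_3 = Z_1 + 2  [with Z_1=-1]  = 1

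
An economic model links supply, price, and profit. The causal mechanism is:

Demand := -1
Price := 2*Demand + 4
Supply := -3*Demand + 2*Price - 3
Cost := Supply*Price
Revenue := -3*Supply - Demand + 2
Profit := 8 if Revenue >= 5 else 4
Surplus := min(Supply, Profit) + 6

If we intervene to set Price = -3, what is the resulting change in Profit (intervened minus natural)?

Under do(Price=-3), the mechanism Price := 2*Demand + 4 is discarded; Price is fixed at -3.
Supply = -3*Demand + 2*Price - 3  [with Demand=-1, Price=-3]  = -6
Revenue = -3*Supply - Demand + 2  [with Supply=-6, Demand=-1]  = 21
Profit = 8 if Revenue >= 5 else 4  [with Revenue=21]  = 8
Without intervention: Price = 2*Demand + 4  [with Demand=-1]  = 2; Supply = -3*Demand + 2*Price - 3  [with Demand=-1, Price=2]  = 4; Revenue = -3*Supply - Demand + 2  [with Supply=4, Demand=-1]  = -9; Profit = 8 if Revenue >= 5 else 4  [with Revenue=-9]  = 4.
Change = 8 − 4 = 4.

4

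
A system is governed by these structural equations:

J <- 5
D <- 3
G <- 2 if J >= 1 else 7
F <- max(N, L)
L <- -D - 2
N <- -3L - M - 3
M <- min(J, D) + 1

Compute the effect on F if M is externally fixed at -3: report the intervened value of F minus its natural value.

The intervention breaks the incoming arrows to M: M <- min(J, D) + 1 no longer applies, and M = -3.
L = -D - 2  [with D=3]  = -5
N = -3L - M - 3  [with L=-5, M=-3]  = 15
F = max(N, L)  [with N=15, L=-5]  = 15
Without intervention: M = min(J, D) + 1  [with J=5, D=3]  = 4; L = -D - 2  [with D=3]  = -5; N = -3L - M - 3  [with L=-5, M=4]  = 8; F = max(N, L)  [with N=8, L=-5]  = 8.
Change = 15 − 8 = 7.

7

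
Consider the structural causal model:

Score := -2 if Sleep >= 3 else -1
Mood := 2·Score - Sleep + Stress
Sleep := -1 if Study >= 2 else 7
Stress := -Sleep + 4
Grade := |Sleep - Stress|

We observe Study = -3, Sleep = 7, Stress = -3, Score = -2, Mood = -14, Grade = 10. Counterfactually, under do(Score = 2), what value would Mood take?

-6

Intervening sets Score = 2 and removes its equation (Score := -2 if Sleep >= 3 else -1).
Sleep = -1 if Study >= 2 else 7  [with Study=-3]  = 7
Stress = -Sleep + 4  [with Sleep=7]  = -3
Mood = 2·Score - Sleep + Stress  [with Score=2, Sleep=7, Stress=-3]  = -6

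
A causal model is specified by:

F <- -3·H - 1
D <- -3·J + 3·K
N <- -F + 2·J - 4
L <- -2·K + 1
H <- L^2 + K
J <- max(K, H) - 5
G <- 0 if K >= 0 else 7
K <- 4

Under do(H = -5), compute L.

Under do(H=-5), the mechanism H <- L^2 + K is discarded; H is fixed at -5.
Since L is not a descendant of the intervened variable, it is unaffected.
L = -2·K + 1  [with K=4]  = -7

-7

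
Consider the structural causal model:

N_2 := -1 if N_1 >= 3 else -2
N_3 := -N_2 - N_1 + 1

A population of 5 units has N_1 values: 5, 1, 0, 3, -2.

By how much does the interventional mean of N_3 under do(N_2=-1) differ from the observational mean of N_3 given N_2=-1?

2.6

The intervention sets N_2=-1 in all 5 units regardless of N_1. Recomputing N_3 per unit gives -3, 1, 2, -1, 4; average 0.6.
E[N_3|N_2=-1] averages over only the 2 units with N_2=-1 (N_1 = 5, 3): N_3 = -3, -1, mean -2.
Difference = 0.6 − (-2) = 2.6.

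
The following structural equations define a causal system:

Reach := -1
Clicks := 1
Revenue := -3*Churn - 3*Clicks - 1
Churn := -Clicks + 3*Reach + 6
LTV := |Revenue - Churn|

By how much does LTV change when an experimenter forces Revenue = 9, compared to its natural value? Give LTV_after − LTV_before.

Intervening sets Revenue = 9 and removes its equation (Revenue := -3*Churn - 3*Clicks - 1).
Churn = -Clicks + 3*Reach + 6  [with Clicks=1, Reach=-1]  = 2
LTV = |Revenue - Churn|  [with Revenue=9, Churn=2]  = 7
Without intervention: Churn = -Clicks + 3*Reach + 6  [with Clicks=1, Reach=-1]  = 2; Revenue = -3*Churn - 3*Clicks - 1  [with Churn=2, Clicks=1]  = -10; LTV = |Revenue - Churn|  [with Revenue=-10, Churn=2]  = 12.
Change = 7 − 12 = -5.

-5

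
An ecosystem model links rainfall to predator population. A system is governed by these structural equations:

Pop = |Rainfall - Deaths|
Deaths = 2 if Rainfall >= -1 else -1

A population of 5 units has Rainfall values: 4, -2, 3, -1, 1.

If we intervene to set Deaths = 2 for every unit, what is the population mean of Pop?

Every unit gets Deaths=2 under the intervention. Pop values become 2, 4, 1, 3, 1; E[Pop|do(Deaths=2)] = 2.2.

2.2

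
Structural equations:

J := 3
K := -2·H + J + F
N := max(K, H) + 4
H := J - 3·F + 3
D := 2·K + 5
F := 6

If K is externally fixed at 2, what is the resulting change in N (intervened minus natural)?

-31

Intervening sets K = 2 and removes its equation (K := -2·H + J + F).
H = J - 3·F + 3  [with J=3, F=6]  = -12
N = max(K, H) + 4  [with K=2, H=-12]  = 6
Without intervention: H = J - 3·F + 3  [with J=3, F=6]  = -12; K = -2·H + J + F  [with H=-12, J=3, F=6]  = 33; N = max(K, H) + 4  [with K=33, H=-12]  = 37.
Change = 6 − 37 = -31.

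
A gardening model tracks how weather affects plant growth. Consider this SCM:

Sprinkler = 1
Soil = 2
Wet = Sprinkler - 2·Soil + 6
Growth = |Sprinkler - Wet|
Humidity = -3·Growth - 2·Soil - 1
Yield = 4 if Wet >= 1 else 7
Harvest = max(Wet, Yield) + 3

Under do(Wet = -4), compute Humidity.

-20

do(Wet=-4) replaces the equation Wet = Sprinkler - 2·Soil + 6 with the constant Wet = -4.
Growth = |Sprinkler - Wet|  [with Sprinkler=1, Wet=-4]  = 5
Humidity = -3·Growth - 2·Soil - 1  [with Growth=5, Soil=2]  = -20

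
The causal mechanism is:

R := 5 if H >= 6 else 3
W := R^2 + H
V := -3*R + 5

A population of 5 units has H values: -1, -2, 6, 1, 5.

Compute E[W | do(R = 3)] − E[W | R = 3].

Every unit gets R=3 under the intervention. W values become 8, 7, 15, 10, 14; E[W|do(R=3)] = 10.8.
Conditioning on R=3 selects the 4 unit(s) with H ∈ {-1, -2, 1, 5}. Their W values: 8, 7, 10, 14. Mean = 9.75.
Difference = 10.8 − 9.75 = 1.05.

1.05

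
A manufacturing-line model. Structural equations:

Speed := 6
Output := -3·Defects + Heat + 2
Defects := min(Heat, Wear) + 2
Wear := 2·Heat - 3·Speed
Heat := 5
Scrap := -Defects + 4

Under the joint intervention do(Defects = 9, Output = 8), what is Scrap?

Setting Defects = 9, Output = 8 by intervention discards those variables' equations.
Scrap = -Defects + 4  [with Defects=9]  = -5

-5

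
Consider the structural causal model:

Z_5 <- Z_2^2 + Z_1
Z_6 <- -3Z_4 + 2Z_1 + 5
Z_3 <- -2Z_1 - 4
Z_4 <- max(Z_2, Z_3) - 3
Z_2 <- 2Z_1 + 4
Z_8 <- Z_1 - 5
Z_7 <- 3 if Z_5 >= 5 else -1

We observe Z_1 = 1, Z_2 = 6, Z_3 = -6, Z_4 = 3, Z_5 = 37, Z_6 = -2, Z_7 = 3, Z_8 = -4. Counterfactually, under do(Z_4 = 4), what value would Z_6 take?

Under do(Z_4=4), the mechanism Z_4 <- max(Z_2, Z_3) - 3 is discarded; Z_4 is fixed at 4.
Z_6 = -3Z_4 + 2Z_1 + 5  [with Z_4=4, Z_1=1]  = -5

-5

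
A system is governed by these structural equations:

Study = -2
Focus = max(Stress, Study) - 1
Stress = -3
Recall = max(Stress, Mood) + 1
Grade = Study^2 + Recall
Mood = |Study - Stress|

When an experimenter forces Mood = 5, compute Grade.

10

Under do(Mood=5), the mechanism Mood = |Study - Stress| is discarded; Mood is fixed at 5.
Recall = max(Stress, Mood) + 1  [with Stress=-3, Mood=5]  = 6
Grade = Study^2 + Recall  [with Study=-2, Recall=6]  = 10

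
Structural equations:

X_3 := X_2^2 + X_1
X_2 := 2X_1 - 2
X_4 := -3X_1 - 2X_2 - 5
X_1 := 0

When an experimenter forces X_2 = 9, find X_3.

81

The intervention breaks the incoming arrows to X_2: X_2 := 2X_1 - 2 no longer applies, and X_2 = 9.
X_3 = X_2^2 + X_1  [with X_2=9, X_1=0]  = 81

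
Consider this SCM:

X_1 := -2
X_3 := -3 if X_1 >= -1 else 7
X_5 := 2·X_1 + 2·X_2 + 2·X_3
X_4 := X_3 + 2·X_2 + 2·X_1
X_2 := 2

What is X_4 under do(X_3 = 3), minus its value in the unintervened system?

The intervention breaks the incoming arrows to X_3: X_3 := -3 if X_1 >= -1 else 7 no longer applies, and X_3 = 3.
X_4 = X_3 + 2·X_2 + 2·X_1  [with X_3=3, X_2=2, X_1=-2]  = 3
Without intervention: X_3 = -3 if X_1 >= -1 else 7  [with X_1=-2]  = 7; X_4 = X_3 + 2·X_2 + 2·X_1  [with X_3=7, X_2=2, X_1=-2]  = 7.
Change = 3 − 7 = -4.

-4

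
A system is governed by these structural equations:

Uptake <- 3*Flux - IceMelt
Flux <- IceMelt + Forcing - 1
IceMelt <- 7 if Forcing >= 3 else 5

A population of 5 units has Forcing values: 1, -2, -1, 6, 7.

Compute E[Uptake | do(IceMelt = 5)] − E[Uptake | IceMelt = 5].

do(IceMelt=5) breaks IceMelt's dependence on Forcing. With IceMelt=5 fixed, Uptake across the units is 10, 1, 4, 25, 28, mean 13.6.
Observing IceMelt=5 restricts to units where IceMelt's equation naturally yields 5: Forcing ∈ {1, -2, -1}. In that subpopulation Uptake = 10, 1, 4, mean 5.
Difference = 13.6 − 5 = 8.6.

8.6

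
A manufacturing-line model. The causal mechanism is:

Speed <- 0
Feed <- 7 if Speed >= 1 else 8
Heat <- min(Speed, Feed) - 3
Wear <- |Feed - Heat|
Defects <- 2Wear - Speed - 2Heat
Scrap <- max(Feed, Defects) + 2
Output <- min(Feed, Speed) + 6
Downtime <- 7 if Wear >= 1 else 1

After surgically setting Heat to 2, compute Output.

The intervention breaks the incoming arrows to Heat: Heat <- min(Speed, Feed) - 3 no longer applies, and Heat = 2.
Output is not downstream of the intervention, so its value is determined by the original equations.
Feed = 7 if Speed >= 1 else 8  [with Speed=0]  = 8
Output = min(Feed, Speed) + 6  [with Feed=8, Speed=0]  = 6

6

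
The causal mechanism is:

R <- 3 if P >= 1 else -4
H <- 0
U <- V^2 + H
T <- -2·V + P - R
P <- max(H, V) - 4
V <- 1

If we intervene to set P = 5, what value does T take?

The intervention breaks the incoming arrows to P: P <- max(H, V) - 4 no longer applies, and P = 5.
R = 3 if P >= 1 else -4  [with P=5]  = 3
T = -2·V + P - R  [with V=1, P=5, R=3]  = 0

0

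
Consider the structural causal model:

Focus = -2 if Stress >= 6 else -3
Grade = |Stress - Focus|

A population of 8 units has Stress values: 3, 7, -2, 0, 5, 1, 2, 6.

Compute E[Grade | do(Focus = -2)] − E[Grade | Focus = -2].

-3.75

Under do(Focus=-2), Focus's equation is replaced by Focus=-2 for every unit. Per-unit Grade: 5, 9, 0, 2, 7, 3, 4, 8. Mean = 4.75.
E[Grade|Focus=-2] averages over only the 2 units with Focus=-2 (Stress = 7, 6): Grade = 9, 8, mean 8.5.
Difference = 4.75 − 8.5 = -3.75.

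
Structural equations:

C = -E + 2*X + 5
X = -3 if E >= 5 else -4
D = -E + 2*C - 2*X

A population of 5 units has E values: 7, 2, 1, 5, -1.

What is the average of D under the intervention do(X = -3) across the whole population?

The intervention sets X=-3 in all 5 units regardless of E. Recomputing D per unit gives -17, -2, 1, -11, 7; average -4.4.

-4.4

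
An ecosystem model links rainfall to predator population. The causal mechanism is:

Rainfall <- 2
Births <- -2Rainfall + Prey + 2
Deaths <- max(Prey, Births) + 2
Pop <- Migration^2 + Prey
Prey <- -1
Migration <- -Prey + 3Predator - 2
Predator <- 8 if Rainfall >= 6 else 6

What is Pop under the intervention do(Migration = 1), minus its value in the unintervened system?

Intervening sets Migration = 1 and removes its equation (Migration <- -Prey + 3Predator - 2).
Pop = Migration^2 + Prey  [with Migration=1, Prey=-1]  = 0
Without intervention: Predator = 8 if Rainfall >= 6 else 6  [with Rainfall=2]  = 6; Migration = -Prey + 3Predator - 2  [with Prey=-1, Predator=6]  = 17; Pop = Migration^2 + Prey  [with Migration=17, Prey=-1]  = 288.
Change = 0 − 288 = -288.

-288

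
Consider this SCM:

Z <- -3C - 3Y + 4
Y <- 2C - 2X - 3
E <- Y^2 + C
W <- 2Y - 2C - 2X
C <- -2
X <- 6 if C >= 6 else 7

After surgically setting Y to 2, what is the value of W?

-6

do(Y=2) replaces the equation Y <- 2C - 2X - 3 with the constant Y = 2.
X = 6 if C >= 6 else 7  [with C=-2]  = 7
W = 2Y - 2C - 2X  [with Y=2, C=-2, X=7]  = -6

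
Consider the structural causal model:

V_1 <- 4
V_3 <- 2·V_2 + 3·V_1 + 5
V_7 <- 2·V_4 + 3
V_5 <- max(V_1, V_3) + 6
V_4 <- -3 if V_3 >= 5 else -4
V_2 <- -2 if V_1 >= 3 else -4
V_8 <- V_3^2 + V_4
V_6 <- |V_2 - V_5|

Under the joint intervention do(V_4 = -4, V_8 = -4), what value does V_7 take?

Setting V_4 = -4, V_8 = -4 by intervention discards those variables' equations.
V_7 = 2·V_4 + 3  [with V_4=-4]  = -5

-5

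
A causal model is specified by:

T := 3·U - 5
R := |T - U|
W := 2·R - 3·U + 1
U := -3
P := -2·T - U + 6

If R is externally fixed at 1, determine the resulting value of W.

12

do(R=1) replaces the equation R := |T - U| with the constant R = 1.
W = 2·R - 3·U + 1  [with R=1, U=-3]  = 12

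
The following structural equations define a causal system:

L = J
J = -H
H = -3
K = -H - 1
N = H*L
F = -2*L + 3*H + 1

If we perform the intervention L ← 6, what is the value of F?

-20

do(L=6) replaces the equation L = J with the constant L = 6.
F = -2*L + 3*H + 1  [with L=6, H=-3]  = -20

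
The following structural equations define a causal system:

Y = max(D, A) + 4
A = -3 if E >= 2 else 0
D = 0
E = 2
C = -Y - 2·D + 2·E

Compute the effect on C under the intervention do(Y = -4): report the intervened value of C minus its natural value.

Intervening sets Y = -4 and removes its equation (Y = max(D, A) + 4).
C = -Y - 2·D + 2·E  [with Y=-4, D=0, E=2]  = 8
Without intervention: A = -3 if E >= 2 else 0  [with E=2]  = -3; Y = max(D, A) + 4  [with D=0, A=-3]  = 4; C = -Y - 2·D + 2·E  [with Y=4, D=0, E=2]  = 0.
Change = 8 − 0 = 8.

8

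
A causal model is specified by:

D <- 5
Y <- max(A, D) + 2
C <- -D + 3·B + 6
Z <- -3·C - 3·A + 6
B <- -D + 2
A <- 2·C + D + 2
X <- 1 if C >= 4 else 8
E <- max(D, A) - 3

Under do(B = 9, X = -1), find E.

Setting B = 9, X = -1 by intervention discards those variables' equations.
C = -D + 3·B + 6  [with D=5, B=9]  = 28
A = 2·C + D + 2  [with C=28, D=5]  = 63
E = max(D, A) - 3  [with D=5, A=63]  = 60

60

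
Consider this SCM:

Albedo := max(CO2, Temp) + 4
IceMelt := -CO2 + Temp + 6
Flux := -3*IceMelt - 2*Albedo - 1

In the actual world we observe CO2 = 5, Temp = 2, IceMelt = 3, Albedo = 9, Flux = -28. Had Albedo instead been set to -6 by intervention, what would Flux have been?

2

Intervening sets Albedo = -6 and removes its equation (Albedo := max(CO2, Temp) + 4).
IceMelt = -CO2 + Temp + 6  [with CO2=5, Temp=2]  = 3
Flux = -3*IceMelt - 2*Albedo - 1  [with IceMelt=3, Albedo=-6]  = 2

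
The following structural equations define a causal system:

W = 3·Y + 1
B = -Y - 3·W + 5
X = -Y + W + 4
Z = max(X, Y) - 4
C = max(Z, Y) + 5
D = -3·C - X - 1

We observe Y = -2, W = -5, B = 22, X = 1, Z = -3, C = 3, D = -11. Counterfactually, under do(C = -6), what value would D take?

16

Intervening sets C = -6 and removes its equation (C = max(Z, Y) + 5).
W = 3·Y + 1  [with Y=-2]  = -5
X = -Y + W + 4  [with Y=-2, W=-5]  = 1
D = -3·C - X - 1  [with C=-6, X=1]  = 16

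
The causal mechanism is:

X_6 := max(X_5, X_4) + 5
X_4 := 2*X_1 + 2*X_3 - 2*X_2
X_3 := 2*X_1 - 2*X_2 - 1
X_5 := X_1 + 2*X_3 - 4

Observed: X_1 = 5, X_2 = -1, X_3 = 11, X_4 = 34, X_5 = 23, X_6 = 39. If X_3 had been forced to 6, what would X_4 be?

The intervention breaks the incoming arrows to X_3: X_3 := 2*X_1 - 2*X_2 - 1 no longer applies, and X_3 = 6.
X_4 = 2*X_1 + 2*X_3 - 2*X_2  [with X_1=5, X_3=6, X_2=-1]  = 24

24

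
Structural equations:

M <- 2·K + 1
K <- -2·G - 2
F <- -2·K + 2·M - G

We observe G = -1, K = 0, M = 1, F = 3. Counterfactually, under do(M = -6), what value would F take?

The intervention breaks the incoming arrows to M: M <- 2·K + 1 no longer applies, and M = -6.
K = -2·G - 2  [with G=-1]  = 0
F = -2·K + 2·M - G  [with K=0, M=-6, G=-1]  = -11

-11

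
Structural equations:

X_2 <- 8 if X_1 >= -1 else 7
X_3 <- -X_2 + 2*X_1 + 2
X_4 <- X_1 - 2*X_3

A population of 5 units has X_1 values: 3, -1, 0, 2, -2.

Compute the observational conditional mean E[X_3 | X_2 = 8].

Observing X_2=8 restricts to units where X_2's equation naturally yields 8: X_1 ∈ {3, -1, 0, 2}. In that subpopulation X_3 = 0, -8, -6, -2, mean -4.

-4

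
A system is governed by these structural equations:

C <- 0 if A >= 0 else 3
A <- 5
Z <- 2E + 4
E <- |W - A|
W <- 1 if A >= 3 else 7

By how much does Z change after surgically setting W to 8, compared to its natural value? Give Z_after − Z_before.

-2

Under do(W=8), the mechanism W <- 1 if A >= 3 else 7 is discarded; W is fixed at 8.
E = |W - A|  [with W=8, A=5]  = 3
Z = 2E + 4  [with E=3]  = 10
Without intervention: W = 1 if A >= 3 else 7  [with A=5]  = 1; E = |W - A|  [with W=1, A=5]  = 4; Z = 2E + 4  [with E=4]  = 12.
Change = 10 − 12 = -2.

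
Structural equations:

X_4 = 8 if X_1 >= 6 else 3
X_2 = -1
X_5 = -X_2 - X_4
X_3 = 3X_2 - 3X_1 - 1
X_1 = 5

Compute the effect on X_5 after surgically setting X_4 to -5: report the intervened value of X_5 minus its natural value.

Intervening sets X_4 = -5 and removes its equation (X_4 = 8 if X_1 >= 6 else 3).
X_5 = -X_2 - X_4  [with X_2=-1, X_4=-5]  = 6
Without intervention: X_4 = 8 if X_1 >= 6 else 3  [with X_1=5]  = 3; X_5 = -X_2 - X_4  [with X_2=-1, X_4=3]  = -2.
Change = 6 − (-2) = 8.

8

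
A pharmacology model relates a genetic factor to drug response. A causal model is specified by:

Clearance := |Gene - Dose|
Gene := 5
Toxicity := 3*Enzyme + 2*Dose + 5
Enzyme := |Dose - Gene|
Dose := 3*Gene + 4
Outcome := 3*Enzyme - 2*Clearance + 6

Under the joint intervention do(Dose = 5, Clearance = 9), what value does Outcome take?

-12

Setting Dose = 5, Clearance = 9 by intervention discards those variables' equations.
Enzyme = |Dose - Gene|  [with Dose=5, Gene=5]  = 0
Outcome = 3*Enzyme - 2*Clearance + 6  [with Enzyme=0, Clearance=9]  = -12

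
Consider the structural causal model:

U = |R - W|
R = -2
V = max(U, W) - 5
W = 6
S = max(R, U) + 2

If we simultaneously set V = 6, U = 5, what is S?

7

Under do(V = 6, U = 5), each intervened variable's structural equation is replaced by its fixed value.
S = max(R, U) + 2  [with R=-2, U=5]  = 7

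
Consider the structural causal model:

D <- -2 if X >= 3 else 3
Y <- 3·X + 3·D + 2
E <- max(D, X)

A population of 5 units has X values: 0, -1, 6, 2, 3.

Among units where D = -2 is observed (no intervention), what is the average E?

Observing D=-2 restricts to units where D's equation naturally yields -2: X ∈ {6, 3}. In that subpopulation E = 6, 3, mean 4.5.

4.5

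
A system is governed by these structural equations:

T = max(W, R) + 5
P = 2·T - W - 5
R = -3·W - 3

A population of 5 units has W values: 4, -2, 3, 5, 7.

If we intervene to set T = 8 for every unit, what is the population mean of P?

do(T=8) breaks T's dependence on W. With T=8 fixed, P across the units is 7, 13, 8, 6, 4, mean 7.6.

7.6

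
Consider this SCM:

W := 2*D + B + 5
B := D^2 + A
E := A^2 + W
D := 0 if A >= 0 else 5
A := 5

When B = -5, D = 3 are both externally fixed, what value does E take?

Setting B = -5, D = 3 by intervention discards those variables' equations.
W = 2*D + B + 5  [with D=3, B=-5]  = 6
E = A^2 + W  [with A=5, W=6]  = 31

31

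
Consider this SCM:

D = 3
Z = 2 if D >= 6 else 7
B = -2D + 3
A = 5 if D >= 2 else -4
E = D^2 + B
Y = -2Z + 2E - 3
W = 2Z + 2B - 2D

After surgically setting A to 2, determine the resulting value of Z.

7

The intervention breaks the incoming arrows to A: A = 5 if D >= 2 else -4 no longer applies, and A = 2.
Since Z is not a descendant of the intervened variable, it is unaffected.
Z = 2 if D >= 6 else 7  [with D=3]  = 7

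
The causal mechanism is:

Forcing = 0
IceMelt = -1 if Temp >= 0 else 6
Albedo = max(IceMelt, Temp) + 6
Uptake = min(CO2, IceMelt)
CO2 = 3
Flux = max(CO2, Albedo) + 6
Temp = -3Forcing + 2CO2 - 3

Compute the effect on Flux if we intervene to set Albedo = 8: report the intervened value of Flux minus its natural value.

The intervention breaks the incoming arrows to Albedo: Albedo = max(IceMelt, Temp) + 6 no longer applies, and Albedo = 8.
Flux = max(CO2, Albedo) + 6  [with CO2=3, Albedo=8]  = 14
Without intervention: Temp = -3Forcing + 2CO2 - 3  [with Forcing=0, CO2=3]  = 3; IceMelt = -1 if Temp >= 0 else 6  [with Temp=3]  = -1; Albedo = max(IceMelt, Temp) + 6  [with IceMelt=-1, Temp=3]  = 9; Flux = max(CO2, Albedo) + 6  [with CO2=3, Albedo=9]  = 15.
Change = 14 − 15 = -1.

-1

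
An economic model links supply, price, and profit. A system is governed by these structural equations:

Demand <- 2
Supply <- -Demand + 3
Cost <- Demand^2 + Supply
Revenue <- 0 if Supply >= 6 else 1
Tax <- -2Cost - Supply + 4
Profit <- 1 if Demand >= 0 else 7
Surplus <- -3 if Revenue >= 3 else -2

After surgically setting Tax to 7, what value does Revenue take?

The intervention breaks the incoming arrows to Tax: Tax <- -2Cost - Supply + 4 no longer applies, and Tax = 7.
Since Revenue is not a descendant of the intervened variable, it is unaffected.
Supply = -Demand + 3  [with Demand=2]  = 1
Revenue = 0 if Supply >= 6 else 1  [with Supply=1]  = 1

1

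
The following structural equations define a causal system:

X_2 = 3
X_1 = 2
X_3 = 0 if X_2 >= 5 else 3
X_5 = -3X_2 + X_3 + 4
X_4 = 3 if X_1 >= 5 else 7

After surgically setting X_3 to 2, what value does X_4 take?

The intervention breaks the incoming arrows to X_3: X_3 = 0 if X_2 >= 5 else 3 no longer applies, and X_3 = 2.
X_4 is not downstream of the intervention, so its value is determined by the original equations.
X_4 = 3 if X_1 >= 5 else 7  [with X_1=2]  = 7

7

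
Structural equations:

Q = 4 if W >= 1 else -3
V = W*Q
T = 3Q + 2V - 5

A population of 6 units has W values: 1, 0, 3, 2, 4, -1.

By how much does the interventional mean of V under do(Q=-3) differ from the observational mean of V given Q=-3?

do(Q=-3) breaks Q's dependence on W. With Q=-3 fixed, V across the units is -3, 0, -9, -6, -12, 3, mean -4.5.
Observing Q=-3 restricts to units where Q's equation naturally yields -3: W ∈ {0, -1}. In that subpopulation V = 0, 3, mean 1.5.
Difference = -4.5 − 1.5 = -6.

-6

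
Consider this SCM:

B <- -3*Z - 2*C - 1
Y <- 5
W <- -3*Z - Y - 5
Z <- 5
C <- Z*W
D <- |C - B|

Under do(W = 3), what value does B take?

-46

do(W=3) replaces the equation W <- -3*Z - Y - 5 with the constant W = 3.
C = Z*W  [with Z=5, W=3]  = 15
B = -3*Z - 2*C - 1  [with Z=5, C=15]  = -46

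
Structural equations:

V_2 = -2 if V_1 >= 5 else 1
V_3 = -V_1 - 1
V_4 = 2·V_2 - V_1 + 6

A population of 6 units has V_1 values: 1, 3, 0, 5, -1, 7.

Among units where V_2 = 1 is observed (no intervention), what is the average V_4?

Conditioning on V_2=1 selects the 4 unit(s) with V_1 ∈ {1, 3, 0, -1}. Their V_4 values: 7, 5, 8, 9. Mean = 7.25.

7.25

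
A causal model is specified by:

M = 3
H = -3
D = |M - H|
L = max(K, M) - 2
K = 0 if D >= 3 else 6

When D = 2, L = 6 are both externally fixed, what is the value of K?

6

The joint intervention fixes D = 2, L = 6, removing each variable's own equation.
K = 0 if D >= 3 else 6  [with D=2]  = 6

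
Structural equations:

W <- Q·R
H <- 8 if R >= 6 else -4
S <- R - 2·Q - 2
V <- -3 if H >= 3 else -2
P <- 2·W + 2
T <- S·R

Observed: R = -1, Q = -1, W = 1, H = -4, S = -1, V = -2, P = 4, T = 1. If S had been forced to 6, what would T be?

-6

do(S=6) replaces the equation S <- R - 2·Q - 2 with the constant S = 6.
T = S·R  [with S=6, R=-1]  = -6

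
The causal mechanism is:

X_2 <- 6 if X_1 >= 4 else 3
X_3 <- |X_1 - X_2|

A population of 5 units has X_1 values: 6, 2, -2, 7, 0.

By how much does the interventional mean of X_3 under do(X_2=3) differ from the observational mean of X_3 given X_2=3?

Under do(X_2=3), X_2's equation is replaced by X_2=3 for every unit. Per-unit X_3: 3, 1, 5, 4, 3. Mean = 3.2.
E[X_3|X_2=3] averages over only the 3 units with X_2=3 (X_1 = 2, -2, 0): X_3 = 1, 5, 3, mean 3.
Difference = 3.2 − 3 = 0.2.

0.2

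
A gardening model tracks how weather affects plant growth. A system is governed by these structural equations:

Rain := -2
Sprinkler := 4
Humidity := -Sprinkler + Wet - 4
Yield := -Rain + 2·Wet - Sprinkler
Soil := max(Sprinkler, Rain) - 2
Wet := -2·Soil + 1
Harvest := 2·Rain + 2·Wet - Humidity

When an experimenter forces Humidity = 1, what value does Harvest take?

Under do(Humidity=1), the mechanism Humidity := -Sprinkler + Wet - 4 is discarded; Humidity is fixed at 1.
Soil = max(Sprinkler, Rain) - 2  [with Sprinkler=4, Rain=-2]  = 2
Wet = -2·Soil + 1  [with Soil=2]  = -3
Harvest = 2·Rain + 2·Wet - Humidity  [with Rain=-2, Wet=-3, Humidity=1]  = -11

-11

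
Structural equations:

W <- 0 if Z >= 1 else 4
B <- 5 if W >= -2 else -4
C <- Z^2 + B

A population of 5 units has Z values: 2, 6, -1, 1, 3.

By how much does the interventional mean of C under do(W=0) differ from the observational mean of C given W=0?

The intervention sets W=0 in all 5 units regardless of Z. Recomputing C per unit gives 9, 41, 6, 6, 14; average 15.2.
Observing W=0 restricts to units where W's equation naturally yields 0: Z ∈ {2, 6, 1, 3}. In that subpopulation C = 9, 41, 6, 14, mean 17.5.
Difference = 15.2 − 17.5 = -2.3.

-2.3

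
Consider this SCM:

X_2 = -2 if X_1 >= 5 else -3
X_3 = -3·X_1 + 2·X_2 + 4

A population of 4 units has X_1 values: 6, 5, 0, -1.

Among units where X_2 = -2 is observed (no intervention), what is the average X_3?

-16.5

Conditioning on X_2=-2 selects the 2 unit(s) with X_1 ∈ {6, 5}. Their X_3 values: -18, -15. Mean = -16.5.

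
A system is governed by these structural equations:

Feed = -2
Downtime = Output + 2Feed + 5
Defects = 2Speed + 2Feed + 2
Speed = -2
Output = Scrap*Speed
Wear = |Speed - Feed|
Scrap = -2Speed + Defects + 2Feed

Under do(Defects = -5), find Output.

Under do(Defects=-5), the mechanism Defects = 2Speed + 2Feed + 2 is discarded; Defects is fixed at -5.
Scrap = -2Speed + Defects + 2Feed  [with Speed=-2, Defects=-5, Feed=-2]  = -5
Output = Scrap*Speed  [with Scrap=-5, Speed=-2]  = 10

10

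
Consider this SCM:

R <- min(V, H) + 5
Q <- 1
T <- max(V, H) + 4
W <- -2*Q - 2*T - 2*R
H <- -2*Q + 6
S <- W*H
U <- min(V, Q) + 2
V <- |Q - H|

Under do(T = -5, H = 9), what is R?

13

Under do(T = -5, H = 9), each intervened variable's structural equation is replaced by its fixed value.
V = |Q - H|  [with Q=1, H=9]  = 8
R = min(V, H) + 5  [with V=8, H=9]  = 13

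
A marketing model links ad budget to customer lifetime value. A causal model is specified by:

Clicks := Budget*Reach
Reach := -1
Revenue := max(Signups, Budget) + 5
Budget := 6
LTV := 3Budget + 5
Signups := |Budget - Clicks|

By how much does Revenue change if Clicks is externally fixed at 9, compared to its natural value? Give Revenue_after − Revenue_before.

-6

do(Clicks=9) replaces the equation Clicks := Budget*Reach with the constant Clicks = 9.
Signups = |Budget - Clicks|  [with Budget=6, Clicks=9]  = 3
Revenue = max(Signups, Budget) + 5  [with Signups=3, Budget=6]  = 11
Without intervention: Clicks = Budget*Reach  [with Budget=6, Reach=-1]  = -6; Signups = |Budget - Clicks|  [with Budget=6, Clicks=-6]  = 12; Revenue = max(Signups, Budget) + 5  [with Signups=12, Budget=6]  = 17.
Change = 11 − 17 = -6.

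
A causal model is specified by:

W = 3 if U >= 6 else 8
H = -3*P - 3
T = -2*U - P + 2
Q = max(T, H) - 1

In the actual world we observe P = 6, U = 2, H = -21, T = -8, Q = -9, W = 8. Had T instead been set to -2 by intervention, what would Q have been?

Intervening sets T = -2 and removes its equation (T = -2*U - P + 2).
H = -3*P - 3  [with P=6]  = -21
Q = max(T, H) - 1  [with T=-2, H=-21]  = -3

-3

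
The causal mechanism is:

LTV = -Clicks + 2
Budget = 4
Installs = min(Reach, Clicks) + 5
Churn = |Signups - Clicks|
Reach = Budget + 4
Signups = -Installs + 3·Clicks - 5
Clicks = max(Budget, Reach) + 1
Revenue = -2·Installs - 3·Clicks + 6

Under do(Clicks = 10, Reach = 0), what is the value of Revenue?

The joint intervention fixes Clicks = 10, Reach = 0, removing each variable's own equation.
Installs = min(Reach, Clicks) + 5  [with Reach=0, Clicks=10]  = 5
Revenue = -2·Installs - 3·Clicks + 6  [with Installs=5, Clicks=10]  = -34

-34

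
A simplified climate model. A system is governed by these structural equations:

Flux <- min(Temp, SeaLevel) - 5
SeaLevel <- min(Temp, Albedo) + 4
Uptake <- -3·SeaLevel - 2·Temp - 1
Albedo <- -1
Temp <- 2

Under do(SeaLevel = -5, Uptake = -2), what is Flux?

The joint intervention fixes SeaLevel = -5, Uptake = -2, removing each variable's own equation.
Flux = min(Temp, SeaLevel) - 5  [with Temp=2, SeaLevel=-5]  = -10

-10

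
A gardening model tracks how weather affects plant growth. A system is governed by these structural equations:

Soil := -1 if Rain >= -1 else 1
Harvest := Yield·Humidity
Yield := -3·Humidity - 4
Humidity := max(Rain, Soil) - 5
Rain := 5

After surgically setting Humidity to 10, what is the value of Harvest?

do(Humidity=10) replaces the equation Humidity := max(Rain, Soil) - 5 with the constant Humidity = 10.
Yield = -3·Humidity - 4  [with Humidity=10]  = -34
Harvest = Yield·Humidity  [with Yield=-34, Humidity=10]  = -340

-340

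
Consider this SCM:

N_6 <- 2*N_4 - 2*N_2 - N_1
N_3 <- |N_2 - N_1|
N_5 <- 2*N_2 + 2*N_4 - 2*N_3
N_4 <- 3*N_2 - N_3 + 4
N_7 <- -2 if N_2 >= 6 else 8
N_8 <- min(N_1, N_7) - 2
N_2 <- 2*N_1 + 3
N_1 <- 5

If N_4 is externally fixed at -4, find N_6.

-39

Under do(N_4=-4), the mechanism N_4 <- 3*N_2 - N_3 + 4 is discarded; N_4 is fixed at -4.
N_2 = 2*N_1 + 3  [with N_1=5]  = 13
N_6 = 2*N_4 - 2*N_2 - N_1  [with N_4=-4, N_2=13, N_1=5]  = -39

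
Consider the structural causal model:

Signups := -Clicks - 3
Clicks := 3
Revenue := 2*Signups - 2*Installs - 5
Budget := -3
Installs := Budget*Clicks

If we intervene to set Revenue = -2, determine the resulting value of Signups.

-6

The intervention breaks the incoming arrows to Revenue: Revenue := 2*Signups - 2*Installs - 5 no longer applies, and Revenue = -2.
Since Signups is not a descendant of the intervened variable, it is unaffected.
Signups = -Clicks - 3  [with Clicks=3]  = -6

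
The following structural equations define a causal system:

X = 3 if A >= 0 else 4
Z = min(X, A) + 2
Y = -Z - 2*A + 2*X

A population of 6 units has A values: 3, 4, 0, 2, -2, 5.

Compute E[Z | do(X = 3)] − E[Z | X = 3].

-0.7

Every unit gets X=3 under the intervention. Z values become 5, 5, 2, 4, 0, 5; E[Z|do(X=3)] = 3.5.
Observing X=3 restricts to units where X's equation naturally yields 3: A ∈ {3, 4, 0, 2, 5}. In that subpopulation Z = 5, 5, 2, 4, 5, mean 4.2.
Difference = 3.5 − 4.2 = -0.7.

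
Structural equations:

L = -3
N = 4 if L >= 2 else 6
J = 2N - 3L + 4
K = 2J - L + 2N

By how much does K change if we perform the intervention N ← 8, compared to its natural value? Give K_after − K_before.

12

Under do(N=8), the mechanism N = 4 if L >= 2 else 6 is discarded; N is fixed at 8.
J = 2N - 3L + 4  [with N=8, L=-3]  = 29
K = 2J - L + 2N  [with J=29, L=-3, N=8]  = 77
Without intervention: N = 4 if L >= 2 else 6  [with L=-3]  = 6; J = 2N - 3L + 4  [with N=6, L=-3]  = 25; K = 2J - L + 2N  [with J=25, L=-3, N=6]  = 65.
Change = 77 − 65 = 12.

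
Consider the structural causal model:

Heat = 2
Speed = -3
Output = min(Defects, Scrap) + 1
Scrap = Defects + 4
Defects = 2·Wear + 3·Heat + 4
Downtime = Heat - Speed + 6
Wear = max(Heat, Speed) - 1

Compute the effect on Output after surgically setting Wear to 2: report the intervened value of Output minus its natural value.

2

The intervention breaks the incoming arrows to Wear: Wear = max(Heat, Speed) - 1 no longer applies, and Wear = 2.
Defects = 2·Wear + 3·Heat + 4  [with Wear=2, Heat=2]  = 14
Scrap = Defects + 4  [with Defects=14]  = 18
Output = min(Defects, Scrap) + 1  [with Defects=14, Scrap=18]  = 15
Without intervention: Wear = max(Heat, Speed) - 1  [with Heat=2, Speed=-3]  = 1; Defects = 2·Wear + 3·Heat + 4  [with Wear=1, Heat=2]  = 12; Scrap = Defects + 4  [with Defects=12]  = 16; Output = min(Defects, Scrap) + 1  [with Defects=12, Scrap=16]  = 13.
Change = 15 − 13 = 2.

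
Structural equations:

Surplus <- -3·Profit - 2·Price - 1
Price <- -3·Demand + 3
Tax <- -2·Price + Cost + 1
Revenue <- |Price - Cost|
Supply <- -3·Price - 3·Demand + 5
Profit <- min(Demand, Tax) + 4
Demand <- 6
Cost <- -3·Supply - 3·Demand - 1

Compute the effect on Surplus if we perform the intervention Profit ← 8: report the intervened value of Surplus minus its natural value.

-264

do(Profit=8) replaces the equation Profit <- min(Demand, Tax) + 4 with the constant Profit = 8.
Price = -3·Demand + 3  [with Demand=6]  = -15
Surplus = -3·Profit - 2·Price - 1  [with Profit=8, Price=-15]  = 5
Without intervention: Price = -3·Demand + 3  [with Demand=6]  = -15; Supply = -3·Price - 3·Demand + 5  [with Price=-15, Demand=6]  = 32; Cost = -3·Supply - 3·Demand - 1  [with Supply=32, Demand=6]  = -115; Tax = -2·Price + Cost + 1  [with Price=-15, Cost=-115]  = -84; Profit = min(Demand, Tax) + 4  [with Demand=6, Tax=-84]  = -80; Surplus = -3·Profit - 2·Price - 1  [with Profit=-80, Price=-15]  = 269.
Change = 5 − 269 = -264.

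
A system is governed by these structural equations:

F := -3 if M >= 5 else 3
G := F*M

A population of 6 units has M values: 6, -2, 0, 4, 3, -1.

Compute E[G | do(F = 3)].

5

Every unit gets F=3 under the intervention. G values become 18, -6, 0, 12, 9, -3; E[G|do(F=3)] = 5.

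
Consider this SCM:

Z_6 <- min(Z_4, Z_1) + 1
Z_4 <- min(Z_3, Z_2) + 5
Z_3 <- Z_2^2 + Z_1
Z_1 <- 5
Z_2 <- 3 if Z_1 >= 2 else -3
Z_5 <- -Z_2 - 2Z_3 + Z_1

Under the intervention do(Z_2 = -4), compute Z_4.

1

Under do(Z_2=-4), the mechanism Z_2 <- 3 if Z_1 >= 2 else -3 is discarded; Z_2 is fixed at -4.
Z_3 = Z_2^2 + Z_1  [with Z_2=-4, Z_1=5]  = 21
Z_4 = min(Z_3, Z_2) + 5  [with Z_3=21, Z_2=-4]  = 1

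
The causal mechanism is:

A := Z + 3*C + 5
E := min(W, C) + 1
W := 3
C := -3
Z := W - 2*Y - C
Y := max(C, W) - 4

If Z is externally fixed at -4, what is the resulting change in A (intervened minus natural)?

-12

Under do(Z=-4), the mechanism Z := W - 2*Y - C is discarded; Z is fixed at -4.
A = Z + 3*C + 5  [with Z=-4, C=-3]  = -8
Without intervention: Y = max(C, W) - 4  [with C=-3, W=3]  = -1; Z = W - 2*Y - C  [with W=3, Y=-1, C=-3]  = 8; A = Z + 3*C + 5  [with Z=8, C=-3]  = 4.
Change = -8 − 4 = -12.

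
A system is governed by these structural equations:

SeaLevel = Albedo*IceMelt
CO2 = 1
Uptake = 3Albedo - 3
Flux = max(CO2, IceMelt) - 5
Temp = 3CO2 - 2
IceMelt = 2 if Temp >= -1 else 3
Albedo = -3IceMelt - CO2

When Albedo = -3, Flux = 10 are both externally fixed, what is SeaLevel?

-6

Setting Albedo = -3, Flux = 10 by intervention discards those variables' equations.
Temp = 3CO2 - 2  [with CO2=1]  = 1
IceMelt = 2 if Temp >= -1 else 3  [with Temp=1]  = 2
SeaLevel = Albedo*IceMelt  [with Albedo=-3, IceMelt=2]  = -6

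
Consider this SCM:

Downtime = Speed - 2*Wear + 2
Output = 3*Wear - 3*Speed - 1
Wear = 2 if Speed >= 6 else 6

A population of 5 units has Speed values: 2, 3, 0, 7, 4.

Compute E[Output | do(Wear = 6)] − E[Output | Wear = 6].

Every unit gets Wear=6 under the intervention. Output values become 11, 8, 17, -4, 5; E[Output|do(Wear=6)] = 7.4.
Conditioning on Wear=6 selects the 4 unit(s) with Speed ∈ {2, 3, 0, 4}. Their Output values: 11, 8, 17, 5. Mean = 10.25.
Difference = 7.4 − 10.25 = -2.85.

-2.85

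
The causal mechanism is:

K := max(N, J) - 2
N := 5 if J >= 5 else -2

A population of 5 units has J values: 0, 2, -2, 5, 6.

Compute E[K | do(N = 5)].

Every unit gets N=5 under the intervention. K values become 3, 3, 3, 3, 4; E[K|do(N=5)] = 3.2.

3.2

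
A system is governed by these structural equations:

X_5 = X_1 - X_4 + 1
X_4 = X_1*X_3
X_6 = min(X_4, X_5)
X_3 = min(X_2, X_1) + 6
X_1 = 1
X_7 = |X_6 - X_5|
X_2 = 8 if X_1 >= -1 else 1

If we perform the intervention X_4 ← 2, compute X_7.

0

The intervention breaks the incoming arrows to X_4: X_4 = X_1*X_3 no longer applies, and X_4 = 2.
X_5 = X_1 - X_4 + 1  [with X_1=1, X_4=2]  = 0
X_6 = min(X_4, X_5)  [with X_4=2, X_5=0]  = 0
X_7 = |X_6 - X_5|  [with X_6=0, X_5=0]  = 0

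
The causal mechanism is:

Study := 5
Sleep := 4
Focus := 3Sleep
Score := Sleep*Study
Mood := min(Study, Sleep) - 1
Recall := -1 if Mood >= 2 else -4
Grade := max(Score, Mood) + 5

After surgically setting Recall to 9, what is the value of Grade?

Intervening sets Recall = 9 and removes its equation (Recall := -1 if Mood >= 2 else -4).
No directed path runs from Recall to Grade, so Grade keeps its natural value.
Score = Sleep*Study  [with Sleep=4, Study=5]  = 20
Mood = min(Study, Sleep) - 1  [with Study=5, Sleep=4]  = 3
Grade = max(Score, Mood) + 5  [with Score=20, Mood=3]  = 25

25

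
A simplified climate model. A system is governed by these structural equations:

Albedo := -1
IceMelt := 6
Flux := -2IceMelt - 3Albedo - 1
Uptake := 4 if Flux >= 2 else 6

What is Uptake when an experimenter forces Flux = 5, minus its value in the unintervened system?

The intervention breaks the incoming arrows to Flux: Flux := -2IceMelt - 3Albedo - 1 no longer applies, and Flux = 5.
Uptake = 4 if Flux >= 2 else 6  [with Flux=5]  = 4
Without intervention: Flux = -2IceMelt - 3Albedo - 1  [with IceMelt=6, Albedo=-1]  = -10; Uptake = 4 if Flux >= 2 else 6  [with Flux=-10]  = 6.
Change = 4 − 6 = -2.

-2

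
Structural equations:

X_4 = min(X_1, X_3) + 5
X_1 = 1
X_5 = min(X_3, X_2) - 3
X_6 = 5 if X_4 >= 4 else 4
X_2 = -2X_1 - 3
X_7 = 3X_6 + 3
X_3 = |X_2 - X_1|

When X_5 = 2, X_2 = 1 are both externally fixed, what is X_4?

Setting X_5 = 2, X_2 = 1 by intervention discards those variables' equations.
X_3 = |X_2 - X_1|  [with X_2=1, X_1=1]  = 0
X_4 = min(X_1, X_3) + 5  [with X_1=1, X_3=0]  = 5

5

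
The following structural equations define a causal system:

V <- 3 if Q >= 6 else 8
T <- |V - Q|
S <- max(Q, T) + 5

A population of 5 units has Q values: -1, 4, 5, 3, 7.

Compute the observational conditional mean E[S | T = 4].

10.5

Conditioning on T=4 selects the 2 unit(s) with Q ∈ {4, 7}. Their S values: 9, 12. Mean = 10.5.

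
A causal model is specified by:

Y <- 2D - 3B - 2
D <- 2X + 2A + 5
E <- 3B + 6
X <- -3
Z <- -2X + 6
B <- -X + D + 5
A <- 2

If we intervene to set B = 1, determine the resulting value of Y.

Intervening sets B = 1 and removes its equation (B <- -X + D + 5).
D = 2X + 2A + 5  [with X=-3, A=2]  = 3
Y = 2D - 3B - 2  [with D=3, B=1]  = 1

1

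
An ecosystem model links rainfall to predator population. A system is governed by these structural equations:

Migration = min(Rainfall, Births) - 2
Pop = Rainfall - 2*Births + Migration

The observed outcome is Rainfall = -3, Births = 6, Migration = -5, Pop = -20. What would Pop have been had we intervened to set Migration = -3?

The intervention breaks the incoming arrows to Migration: Migration = min(Rainfall, Births) - 2 no longer applies, and Migration = -3.
Pop = Rainfall - 2*Births + Migration  [with Rainfall=-3, Births=6, Migration=-3]  = -18

-18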